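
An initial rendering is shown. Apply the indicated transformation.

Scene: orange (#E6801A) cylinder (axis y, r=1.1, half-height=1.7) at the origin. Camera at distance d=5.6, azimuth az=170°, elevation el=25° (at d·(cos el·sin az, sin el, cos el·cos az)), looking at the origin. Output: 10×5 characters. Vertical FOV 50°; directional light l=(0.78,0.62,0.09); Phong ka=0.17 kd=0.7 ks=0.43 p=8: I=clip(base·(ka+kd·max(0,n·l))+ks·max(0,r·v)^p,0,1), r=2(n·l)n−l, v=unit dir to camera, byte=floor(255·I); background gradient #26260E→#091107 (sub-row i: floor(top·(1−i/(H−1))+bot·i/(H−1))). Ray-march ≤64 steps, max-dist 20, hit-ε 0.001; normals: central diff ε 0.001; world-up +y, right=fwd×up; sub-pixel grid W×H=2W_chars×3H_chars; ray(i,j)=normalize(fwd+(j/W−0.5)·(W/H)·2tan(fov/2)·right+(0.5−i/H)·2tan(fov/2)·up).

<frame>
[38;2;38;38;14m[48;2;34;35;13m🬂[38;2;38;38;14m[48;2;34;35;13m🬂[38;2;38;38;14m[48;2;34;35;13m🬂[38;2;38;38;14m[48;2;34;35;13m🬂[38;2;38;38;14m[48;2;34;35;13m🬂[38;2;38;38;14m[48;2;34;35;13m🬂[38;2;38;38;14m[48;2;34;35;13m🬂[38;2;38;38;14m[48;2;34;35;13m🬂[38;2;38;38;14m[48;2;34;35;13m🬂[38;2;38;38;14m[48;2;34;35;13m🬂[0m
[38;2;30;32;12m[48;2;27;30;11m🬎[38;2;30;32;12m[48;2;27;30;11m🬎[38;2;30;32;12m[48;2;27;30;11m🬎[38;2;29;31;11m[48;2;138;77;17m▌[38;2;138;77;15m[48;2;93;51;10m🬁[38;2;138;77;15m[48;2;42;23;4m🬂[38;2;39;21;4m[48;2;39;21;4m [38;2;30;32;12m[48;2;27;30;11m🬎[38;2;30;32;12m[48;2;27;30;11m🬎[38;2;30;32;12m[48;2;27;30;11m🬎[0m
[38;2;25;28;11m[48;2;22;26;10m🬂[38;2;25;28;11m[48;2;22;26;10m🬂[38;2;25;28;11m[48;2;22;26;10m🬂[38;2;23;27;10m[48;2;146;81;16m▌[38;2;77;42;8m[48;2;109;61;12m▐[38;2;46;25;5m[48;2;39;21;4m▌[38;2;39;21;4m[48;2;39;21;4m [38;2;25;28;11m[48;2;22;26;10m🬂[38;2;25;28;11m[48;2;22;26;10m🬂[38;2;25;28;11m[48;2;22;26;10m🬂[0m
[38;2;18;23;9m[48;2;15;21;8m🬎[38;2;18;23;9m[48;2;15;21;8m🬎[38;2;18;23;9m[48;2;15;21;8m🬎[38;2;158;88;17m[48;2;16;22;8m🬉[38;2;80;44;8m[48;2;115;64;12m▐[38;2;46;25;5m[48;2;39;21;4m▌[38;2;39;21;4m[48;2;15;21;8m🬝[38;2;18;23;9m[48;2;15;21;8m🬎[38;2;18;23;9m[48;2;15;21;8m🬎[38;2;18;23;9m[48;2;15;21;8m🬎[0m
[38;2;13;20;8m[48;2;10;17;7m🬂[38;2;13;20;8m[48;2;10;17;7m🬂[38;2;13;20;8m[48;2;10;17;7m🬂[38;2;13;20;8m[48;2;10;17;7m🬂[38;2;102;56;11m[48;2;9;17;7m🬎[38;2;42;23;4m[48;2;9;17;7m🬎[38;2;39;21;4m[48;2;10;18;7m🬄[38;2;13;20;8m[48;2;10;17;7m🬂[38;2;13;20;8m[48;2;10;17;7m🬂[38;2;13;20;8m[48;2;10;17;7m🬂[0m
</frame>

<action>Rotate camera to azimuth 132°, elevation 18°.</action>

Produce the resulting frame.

<frame>
[38;2;38;38;14m[48;2;34;35;13m🬂[38;2;38;38;14m[48;2;34;35;13m🬂[38;2;38;38;14m[48;2;34;35;13m🬂[38;2;38;38;14m[48;2;34;35;13m🬂[38;2;38;38;14m[48;2;34;35;13m🬂[38;2;38;38;14m[48;2;34;35;13m🬂[38;2;38;38;14m[48;2;34;35;13m🬂[38;2;38;38;14m[48;2;34;35;13m🬂[38;2;38;38;14m[48;2;34;35;13m🬂[38;2;38;38;14m[48;2;34;35;13m🬂[0m
[38;2;30;32;12m[48;2;27;30;11m🬎[38;2;30;32;12m[48;2;27;30;11m🬎[38;2;30;32;12m[48;2;27;30;11m🬎[38;2;165;91;18m[48;2;29;31;11m▐[38;2;163;93;23m[48;2;147;84;21m▌[38;2;122;68;13m[48;2;97;54;11m▌[38;2;65;36;7m[48;2;39;21;4m▌[38;2;30;32;12m[48;2;27;30;11m🬎[38;2;30;32;12m[48;2;27;30;11m🬎[38;2;30;32;12m[48;2;27;30;11m🬎[0m
[38;2;25;28;11m[48;2;22;26;10m🬂[38;2;25;28;11m[48;2;22;26;10m🬂[38;2;25;28;11m[48;2;22;26;10m🬂[38;2;163;90;18m[48;2;23;27;10m▐[38;2;160;89;18m[48;2;144;80;17m▌[38;2;122;68;13m[48;2;95;53;10m▌[38;2;61;34;6m[48;2;39;21;4m▌[38;2;25;28;11m[48;2;22;26;10m🬂[38;2;25;28;11m[48;2;22;26;10m🬂[38;2;25;28;11m[48;2;22;26;10m🬂[0m
[38;2;18;23;9m[48;2;15;21;8m🬎[38;2;18;23;9m[48;2;15;21;8m🬎[38;2;18;23;9m[48;2;15;21;8m🬎[38;2;157;87;17m[48;2;17;22;8m▐[38;2;144;80;16m[48;2;160;89;18m▐[38;2;122;68;13m[48;2;94;52;10m▌[38;2;56;31;6m[48;2;39;21;4m▌[38;2;18;23;9m[48;2;15;21;8m🬎[38;2;18;23;9m[48;2;15;21;8m🬎[38;2;18;23;9m[48;2;15;21;8m🬎[0m
[38;2;13;20;8m[48;2;10;17;7m🬂[38;2;13;20;8m[48;2;10;17;7m🬂[38;2;13;20;8m[48;2;10;17;7m🬂[38;2;13;20;8m[48;2;10;17;7m🬂[38;2;153;85;17m[48;2;9;17;7m🬎[38;2;107;59;11m[48;2;9;17;7m🬎[38;2;51;28;5m[48;2;10;18;7m🬄[38;2;13;20;8m[48;2;10;17;7m🬂[38;2;13;20;8m[48;2;10;17;7m🬂[38;2;13;20;8m[48;2;10;17;7m🬂[0m
</frame>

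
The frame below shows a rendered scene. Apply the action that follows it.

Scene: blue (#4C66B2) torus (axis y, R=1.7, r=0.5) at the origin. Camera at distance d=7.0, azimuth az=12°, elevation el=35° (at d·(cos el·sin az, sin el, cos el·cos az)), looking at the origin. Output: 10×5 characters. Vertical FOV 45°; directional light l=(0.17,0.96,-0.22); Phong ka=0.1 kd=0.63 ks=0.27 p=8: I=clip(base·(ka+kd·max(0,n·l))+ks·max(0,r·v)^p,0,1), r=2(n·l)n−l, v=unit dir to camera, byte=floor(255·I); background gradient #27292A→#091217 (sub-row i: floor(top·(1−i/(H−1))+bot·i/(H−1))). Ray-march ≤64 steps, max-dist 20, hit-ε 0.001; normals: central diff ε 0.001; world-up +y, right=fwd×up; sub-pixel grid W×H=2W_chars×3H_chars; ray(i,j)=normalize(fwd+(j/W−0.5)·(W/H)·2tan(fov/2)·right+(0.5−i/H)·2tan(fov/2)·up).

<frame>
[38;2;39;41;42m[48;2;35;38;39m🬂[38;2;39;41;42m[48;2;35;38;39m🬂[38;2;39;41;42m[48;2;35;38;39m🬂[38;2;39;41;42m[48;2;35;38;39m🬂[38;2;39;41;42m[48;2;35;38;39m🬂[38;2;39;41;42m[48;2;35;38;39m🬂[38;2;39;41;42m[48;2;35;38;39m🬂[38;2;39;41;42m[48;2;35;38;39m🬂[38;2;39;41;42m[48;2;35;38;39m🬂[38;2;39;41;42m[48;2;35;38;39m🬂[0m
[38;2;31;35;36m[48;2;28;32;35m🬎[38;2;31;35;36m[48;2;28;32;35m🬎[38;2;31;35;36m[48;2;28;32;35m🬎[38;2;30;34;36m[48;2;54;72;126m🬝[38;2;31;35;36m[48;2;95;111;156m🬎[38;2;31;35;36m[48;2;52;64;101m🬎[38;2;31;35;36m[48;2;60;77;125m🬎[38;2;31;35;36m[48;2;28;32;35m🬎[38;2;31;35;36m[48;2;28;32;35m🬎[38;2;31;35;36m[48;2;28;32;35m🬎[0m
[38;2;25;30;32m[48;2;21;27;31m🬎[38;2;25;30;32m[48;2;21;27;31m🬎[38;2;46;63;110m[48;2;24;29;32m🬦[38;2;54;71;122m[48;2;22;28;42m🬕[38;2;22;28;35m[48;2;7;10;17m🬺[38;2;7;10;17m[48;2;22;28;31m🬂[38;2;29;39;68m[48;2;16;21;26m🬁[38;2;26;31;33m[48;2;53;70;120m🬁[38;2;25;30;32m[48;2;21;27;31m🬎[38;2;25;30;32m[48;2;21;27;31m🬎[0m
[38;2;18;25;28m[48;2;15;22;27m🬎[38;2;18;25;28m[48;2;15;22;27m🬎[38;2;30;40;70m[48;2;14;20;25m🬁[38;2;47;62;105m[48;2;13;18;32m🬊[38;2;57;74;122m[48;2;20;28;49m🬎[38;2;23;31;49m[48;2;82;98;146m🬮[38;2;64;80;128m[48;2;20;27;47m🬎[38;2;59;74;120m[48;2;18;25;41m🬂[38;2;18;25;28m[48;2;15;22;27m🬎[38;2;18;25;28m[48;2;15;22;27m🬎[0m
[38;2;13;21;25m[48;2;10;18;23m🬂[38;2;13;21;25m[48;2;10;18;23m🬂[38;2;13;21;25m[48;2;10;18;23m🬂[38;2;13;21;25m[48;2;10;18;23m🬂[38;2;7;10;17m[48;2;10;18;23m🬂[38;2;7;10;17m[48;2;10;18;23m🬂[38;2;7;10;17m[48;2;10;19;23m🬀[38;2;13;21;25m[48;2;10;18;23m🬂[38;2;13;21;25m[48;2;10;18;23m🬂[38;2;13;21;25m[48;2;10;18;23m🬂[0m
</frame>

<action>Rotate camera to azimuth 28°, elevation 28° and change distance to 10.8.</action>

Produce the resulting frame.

<frame>
[38;2;39;41;42m[48;2;35;38;39m🬂[38;2;39;41;42m[48;2;35;38;39m🬂[38;2;39;41;42m[48;2;35;38;39m🬂[38;2;39;41;42m[48;2;35;38;39m🬂[38;2;39;41;42m[48;2;35;38;39m🬂[38;2;39;41;42m[48;2;35;38;39m🬂[38;2;39;41;42m[48;2;35;38;39m🬂[38;2;39;41;42m[48;2;35;38;39m🬂[38;2;39;41;42m[48;2;35;38;39m🬂[38;2;39;41;42m[48;2;35;38;39m🬂[0m
[38;2;31;35;36m[48;2;28;32;35m🬎[38;2;31;35;36m[48;2;28;32;35m🬎[38;2;31;35;36m[48;2;28;32;35m🬎[38;2;31;35;36m[48;2;28;32;35m🬎[38;2;31;35;36m[48;2;28;32;35m🬎[38;2;31;35;36m[48;2;28;32;35m🬎[38;2;31;35;36m[48;2;28;32;35m🬎[38;2;31;35;36m[48;2;28;32;35m🬎[38;2;31;35;36m[48;2;28;32;35m🬎[38;2;31;35;36m[48;2;28;32;35m🬎[0m
[38;2;25;30;32m[48;2;21;27;31m🬎[38;2;25;30;32m[48;2;21;27;31m🬎[38;2;25;30;32m[48;2;21;27;31m🬎[38;2;43;57;101m[48;2;24;29;32m🬦[38;2;68;85;136m[48;2;21;28;50m🬰[38;2;58;73;116m[48;2;11;15;21m🬡[38;2;19;24;32m[48;2;55;73;125m🬅[38;2;25;30;32m[48;2;21;27;31m🬎[38;2;25;30;32m[48;2;21;27;31m🬎[38;2;25;30;32m[48;2;21;27;31m🬎[0m
[38;2;18;25;28m[48;2;15;22;27m🬎[38;2;18;25;28m[48;2;15;22;27m🬎[38;2;18;25;28m[48;2;15;22;27m🬎[38;2;16;23;27m[48;2;7;10;17m🬺[38;2;25;34;59m[48;2;15;22;28m🬁[38;2;30;40;70m[48;2;13;19;24m🬂[38;2;24;32;57m[48;2;14;20;25m🬀[38;2;18;25;28m[48;2;15;22;27m🬎[38;2;18;25;28m[48;2;15;22;27m🬎[38;2;18;25;28m[48;2;15;22;27m🬎[0m
[38;2;13;21;25m[48;2;10;18;23m🬂[38;2;13;21;25m[48;2;10;18;23m🬂[38;2;13;21;25m[48;2;10;18;23m🬂[38;2;13;21;25m[48;2;10;18;23m🬂[38;2;13;21;25m[48;2;10;18;23m🬂[38;2;13;21;25m[48;2;10;18;23m🬂[38;2;13;21;25m[48;2;10;18;23m🬂[38;2;13;21;25m[48;2;10;18;23m🬂[38;2;13;21;25m[48;2;10;18;23m🬂[38;2;13;21;25m[48;2;10;18;23m🬂[0m
</frame>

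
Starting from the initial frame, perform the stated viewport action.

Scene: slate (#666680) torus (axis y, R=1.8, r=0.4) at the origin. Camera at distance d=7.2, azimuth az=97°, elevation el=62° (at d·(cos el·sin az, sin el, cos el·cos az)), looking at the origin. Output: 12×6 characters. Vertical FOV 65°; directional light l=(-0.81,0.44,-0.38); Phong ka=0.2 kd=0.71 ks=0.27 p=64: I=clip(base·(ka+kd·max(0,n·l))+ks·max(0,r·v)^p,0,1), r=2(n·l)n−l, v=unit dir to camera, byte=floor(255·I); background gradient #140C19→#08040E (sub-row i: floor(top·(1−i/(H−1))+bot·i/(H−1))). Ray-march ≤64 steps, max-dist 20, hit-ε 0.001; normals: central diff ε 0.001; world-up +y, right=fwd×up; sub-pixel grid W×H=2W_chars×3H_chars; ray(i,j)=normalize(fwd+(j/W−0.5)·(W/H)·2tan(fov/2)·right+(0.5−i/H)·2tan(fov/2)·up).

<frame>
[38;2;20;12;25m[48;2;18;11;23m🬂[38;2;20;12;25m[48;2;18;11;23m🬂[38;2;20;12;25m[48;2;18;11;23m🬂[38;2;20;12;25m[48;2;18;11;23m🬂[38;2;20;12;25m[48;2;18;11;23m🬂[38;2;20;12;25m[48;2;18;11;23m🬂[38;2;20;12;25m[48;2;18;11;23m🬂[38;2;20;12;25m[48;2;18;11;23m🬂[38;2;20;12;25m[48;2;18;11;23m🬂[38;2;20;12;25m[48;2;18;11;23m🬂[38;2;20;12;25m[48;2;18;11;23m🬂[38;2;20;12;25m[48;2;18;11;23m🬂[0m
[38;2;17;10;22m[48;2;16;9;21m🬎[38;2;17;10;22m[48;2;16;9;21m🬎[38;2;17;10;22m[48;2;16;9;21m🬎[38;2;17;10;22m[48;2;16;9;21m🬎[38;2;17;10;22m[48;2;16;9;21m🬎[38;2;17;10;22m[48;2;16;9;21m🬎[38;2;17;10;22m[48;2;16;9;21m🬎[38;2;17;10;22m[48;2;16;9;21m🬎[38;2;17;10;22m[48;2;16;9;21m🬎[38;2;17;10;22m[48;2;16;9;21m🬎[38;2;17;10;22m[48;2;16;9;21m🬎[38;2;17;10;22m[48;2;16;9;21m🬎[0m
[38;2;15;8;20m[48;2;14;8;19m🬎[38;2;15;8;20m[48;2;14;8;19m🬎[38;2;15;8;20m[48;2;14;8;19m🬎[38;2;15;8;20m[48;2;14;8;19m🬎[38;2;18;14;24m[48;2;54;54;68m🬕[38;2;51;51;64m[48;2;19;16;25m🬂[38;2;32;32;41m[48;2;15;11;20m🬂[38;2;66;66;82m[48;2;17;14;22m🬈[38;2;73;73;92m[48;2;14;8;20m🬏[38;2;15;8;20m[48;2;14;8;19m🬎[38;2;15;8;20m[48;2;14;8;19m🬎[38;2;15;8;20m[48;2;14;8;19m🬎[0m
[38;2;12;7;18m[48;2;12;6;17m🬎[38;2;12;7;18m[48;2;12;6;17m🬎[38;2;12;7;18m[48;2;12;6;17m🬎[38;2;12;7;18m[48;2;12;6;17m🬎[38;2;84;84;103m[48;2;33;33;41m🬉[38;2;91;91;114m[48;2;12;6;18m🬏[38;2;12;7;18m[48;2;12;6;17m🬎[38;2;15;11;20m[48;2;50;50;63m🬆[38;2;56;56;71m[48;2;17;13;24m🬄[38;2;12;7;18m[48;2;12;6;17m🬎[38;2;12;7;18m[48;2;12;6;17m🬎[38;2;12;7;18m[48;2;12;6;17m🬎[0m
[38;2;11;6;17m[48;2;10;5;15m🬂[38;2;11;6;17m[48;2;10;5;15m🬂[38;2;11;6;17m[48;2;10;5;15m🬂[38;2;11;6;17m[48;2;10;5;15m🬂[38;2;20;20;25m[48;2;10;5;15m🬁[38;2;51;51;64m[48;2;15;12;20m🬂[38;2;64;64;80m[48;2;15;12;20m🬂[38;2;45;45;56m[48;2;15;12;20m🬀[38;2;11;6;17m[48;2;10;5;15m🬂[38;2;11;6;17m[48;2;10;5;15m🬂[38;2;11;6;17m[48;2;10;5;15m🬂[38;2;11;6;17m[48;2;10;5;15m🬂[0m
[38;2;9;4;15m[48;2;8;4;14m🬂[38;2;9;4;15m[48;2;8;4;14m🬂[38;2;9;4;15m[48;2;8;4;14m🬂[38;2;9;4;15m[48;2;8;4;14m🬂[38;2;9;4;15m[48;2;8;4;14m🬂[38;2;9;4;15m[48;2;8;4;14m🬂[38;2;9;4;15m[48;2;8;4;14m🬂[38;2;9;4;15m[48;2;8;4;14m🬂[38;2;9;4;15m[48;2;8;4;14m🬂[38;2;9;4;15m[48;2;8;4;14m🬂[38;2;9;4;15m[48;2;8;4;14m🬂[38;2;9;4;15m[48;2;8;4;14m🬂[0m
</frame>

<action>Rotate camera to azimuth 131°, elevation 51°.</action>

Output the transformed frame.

<frame>
[38;2;20;12;25m[48;2;18;11;23m🬂[38;2;20;12;25m[48;2;18;11;23m🬂[38;2;20;12;25m[48;2;18;11;23m🬂[38;2;20;12;25m[48;2;18;11;23m🬂[38;2;20;12;25m[48;2;18;11;23m🬂[38;2;20;12;25m[48;2;18;11;23m🬂[38;2;20;12;25m[48;2;18;11;23m🬂[38;2;20;12;25m[48;2;18;11;23m🬂[38;2;20;12;25m[48;2;18;11;23m🬂[38;2;20;12;25m[48;2;18;11;23m🬂[38;2;20;12;25m[48;2;18;11;23m🬂[38;2;20;12;25m[48;2;18;11;23m🬂[0m
[38;2;17;10;22m[48;2;16;9;21m🬎[38;2;17;10;22m[48;2;16;9;21m🬎[38;2;17;10;22m[48;2;16;9;21m🬎[38;2;17;10;22m[48;2;16;9;21m🬎[38;2;17;10;22m[48;2;16;9;21m🬎[38;2;17;10;22m[48;2;16;9;21m🬎[38;2;17;10;22m[48;2;16;9;21m🬎[38;2;17;10;22m[48;2;16;9;21m🬎[38;2;17;10;22m[48;2;16;9;21m🬎[38;2;17;10;22m[48;2;16;9;21m🬎[38;2;17;10;22m[48;2;16;9;21m🬎[38;2;17;10;22m[48;2;16;9;21m🬎[0m
[38;2;15;8;20m[48;2;14;8;19m🬎[38;2;15;8;20m[48;2;14;8;19m🬎[38;2;15;8;20m[48;2;14;8;19m🬎[38;2;15;8;20m[48;2;14;8;19m🬎[38;2;20;16;27m[48;2;84;84;103m🬝[38;2;59;59;74m[48;2;17;13;23m🬃[38;2;57;57;72m[48;2;16;13;21m🬀[38;2;72;72;90m[48;2;16;13;22m🬇[38;2;90;90;114m[48;2;14;8;20m🬏[38;2;15;8;20m[48;2;14;8;19m🬎[38;2;15;8;20m[48;2;14;8;19m🬎[38;2;15;8;20m[48;2;14;8;19m🬎[0m
[38;2;12;7;18m[48;2;12;6;17m🬎[38;2;12;7;18m[48;2;12;6;17m🬎[38;2;12;7;18m[48;2;12;6;17m🬎[38;2;12;7;18m[48;2;12;6;17m🬎[38;2;84;84;105m[48;2;26;26;33m🬉[38;2;71;71;89m[48;2;12;6;18m🬏[38;2;12;7;18m[48;2;12;6;17m🬎[38;2;19;16;25m[48;2;50;50;63m🬎[38;2;78;78;95m[48;2;12;6;18m▌[38;2;12;7;18m[48;2;12;6;17m🬎[38;2;12;7;18m[48;2;12;6;17m🬎[38;2;12;7;18m[48;2;12;6;17m🬎[0m
[38;2;11;6;17m[48;2;10;5;15m🬂[38;2;11;6;17m[48;2;10;5;15m🬂[38;2;11;6;17m[48;2;10;5;15m🬂[38;2;11;6;17m[48;2;10;5;15m🬂[38;2;20;20;25m[48;2;10;5;15m🬁[38;2;39;39;49m[48;2;14;11;19m🬁[38;2;46;46;58m[48;2;15;12;20m🬂[38;2;45;45;57m[48;2;10;5;15m🬂[38;2;11;6;17m[48;2;10;5;15m🬂[38;2;11;6;17m[48;2;10;5;15m🬂[38;2;11;6;17m[48;2;10;5;15m🬂[38;2;11;6;17m[48;2;10;5;15m🬂[0m
[38;2;9;4;15m[48;2;8;4;14m🬂[38;2;9;4;15m[48;2;8;4;14m🬂[38;2;9;4;15m[48;2;8;4;14m🬂[38;2;9;4;15m[48;2;8;4;14m🬂[38;2;9;4;15m[48;2;8;4;14m🬂[38;2;9;4;15m[48;2;8;4;14m🬂[38;2;9;4;15m[48;2;8;4;14m🬂[38;2;9;4;15m[48;2;8;4;14m🬂[38;2;9;4;15m[48;2;8;4;14m🬂[38;2;9;4;15m[48;2;8;4;14m🬂[38;2;9;4;15m[48;2;8;4;14m🬂[38;2;9;4;15m[48;2;8;4;14m🬂[0m
</frame>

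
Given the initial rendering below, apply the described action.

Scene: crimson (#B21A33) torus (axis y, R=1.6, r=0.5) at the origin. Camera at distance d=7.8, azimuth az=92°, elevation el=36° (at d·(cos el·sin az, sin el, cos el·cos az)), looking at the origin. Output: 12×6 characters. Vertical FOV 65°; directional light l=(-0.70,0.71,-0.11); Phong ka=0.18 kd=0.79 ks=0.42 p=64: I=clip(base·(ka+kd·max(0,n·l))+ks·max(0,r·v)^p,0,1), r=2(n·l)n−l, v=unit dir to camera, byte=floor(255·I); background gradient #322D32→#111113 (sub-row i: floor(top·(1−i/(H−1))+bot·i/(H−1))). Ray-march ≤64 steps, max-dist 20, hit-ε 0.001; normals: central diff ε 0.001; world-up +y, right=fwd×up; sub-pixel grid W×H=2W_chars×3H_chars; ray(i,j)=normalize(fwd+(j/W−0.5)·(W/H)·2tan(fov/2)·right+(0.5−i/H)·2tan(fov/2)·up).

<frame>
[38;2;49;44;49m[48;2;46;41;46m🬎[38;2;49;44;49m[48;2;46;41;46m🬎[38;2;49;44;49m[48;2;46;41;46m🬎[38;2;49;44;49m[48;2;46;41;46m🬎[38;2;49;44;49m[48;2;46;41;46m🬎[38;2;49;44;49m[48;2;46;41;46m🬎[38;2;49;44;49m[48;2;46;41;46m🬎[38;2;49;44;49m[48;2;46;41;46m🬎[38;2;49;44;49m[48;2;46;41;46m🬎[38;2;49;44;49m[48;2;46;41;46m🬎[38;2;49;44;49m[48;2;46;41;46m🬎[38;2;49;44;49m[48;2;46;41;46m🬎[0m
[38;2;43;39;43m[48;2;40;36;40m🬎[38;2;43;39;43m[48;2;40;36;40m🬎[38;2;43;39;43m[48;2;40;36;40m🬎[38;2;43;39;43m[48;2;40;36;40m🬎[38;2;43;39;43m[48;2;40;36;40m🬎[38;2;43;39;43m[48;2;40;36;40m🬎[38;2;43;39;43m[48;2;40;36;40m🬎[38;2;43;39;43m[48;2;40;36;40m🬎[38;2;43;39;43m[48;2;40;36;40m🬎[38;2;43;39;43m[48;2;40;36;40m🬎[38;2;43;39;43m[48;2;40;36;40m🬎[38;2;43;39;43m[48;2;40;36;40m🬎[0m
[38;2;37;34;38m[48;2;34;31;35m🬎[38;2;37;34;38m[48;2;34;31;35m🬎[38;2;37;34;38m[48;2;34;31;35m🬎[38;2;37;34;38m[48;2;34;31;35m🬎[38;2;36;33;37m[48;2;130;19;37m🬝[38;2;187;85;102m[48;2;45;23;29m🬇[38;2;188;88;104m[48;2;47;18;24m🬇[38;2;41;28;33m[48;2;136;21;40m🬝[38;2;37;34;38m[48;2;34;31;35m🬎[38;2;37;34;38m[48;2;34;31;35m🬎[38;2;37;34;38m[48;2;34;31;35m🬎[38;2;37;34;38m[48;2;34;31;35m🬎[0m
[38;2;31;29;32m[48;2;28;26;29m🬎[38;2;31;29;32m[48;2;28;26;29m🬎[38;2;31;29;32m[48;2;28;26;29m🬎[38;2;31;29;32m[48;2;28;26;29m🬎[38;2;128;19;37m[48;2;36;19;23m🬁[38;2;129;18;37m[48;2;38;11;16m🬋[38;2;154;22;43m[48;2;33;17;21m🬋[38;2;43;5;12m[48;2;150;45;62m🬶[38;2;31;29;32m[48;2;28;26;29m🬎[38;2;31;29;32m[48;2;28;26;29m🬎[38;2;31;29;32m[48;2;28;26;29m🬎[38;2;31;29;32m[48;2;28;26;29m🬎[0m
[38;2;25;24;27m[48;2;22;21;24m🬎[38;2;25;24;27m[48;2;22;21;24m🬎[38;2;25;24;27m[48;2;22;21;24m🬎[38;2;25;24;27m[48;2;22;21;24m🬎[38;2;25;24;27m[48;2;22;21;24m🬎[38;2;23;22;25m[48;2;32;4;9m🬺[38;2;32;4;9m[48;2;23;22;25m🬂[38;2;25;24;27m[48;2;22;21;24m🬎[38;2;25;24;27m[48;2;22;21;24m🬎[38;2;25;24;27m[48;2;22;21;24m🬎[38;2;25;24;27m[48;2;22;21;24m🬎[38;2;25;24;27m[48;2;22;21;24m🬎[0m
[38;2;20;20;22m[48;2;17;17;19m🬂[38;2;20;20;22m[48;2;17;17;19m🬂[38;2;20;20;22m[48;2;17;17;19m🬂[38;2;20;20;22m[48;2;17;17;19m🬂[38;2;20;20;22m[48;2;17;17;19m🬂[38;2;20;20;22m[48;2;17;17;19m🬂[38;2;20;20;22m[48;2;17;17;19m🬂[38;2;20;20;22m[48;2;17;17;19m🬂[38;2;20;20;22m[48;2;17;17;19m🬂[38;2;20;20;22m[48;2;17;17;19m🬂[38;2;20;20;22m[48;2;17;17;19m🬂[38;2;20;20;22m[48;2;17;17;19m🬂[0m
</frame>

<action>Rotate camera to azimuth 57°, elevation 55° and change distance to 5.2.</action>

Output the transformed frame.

<frame>
[38;2;49;44;49m[48;2;46;41;46m🬎[38;2;49;44;49m[48;2;46;41;46m🬎[38;2;49;44;49m[48;2;46;41;46m🬎[38;2;49;44;49m[48;2;46;41;46m🬎[38;2;49;44;49m[48;2;46;41;46m🬎[38;2;49;44;49m[48;2;46;41;46m🬎[38;2;49;44;49m[48;2;46;41;46m🬎[38;2;49;44;49m[48;2;46;41;46m🬎[38;2;49;44;49m[48;2;46;41;46m🬎[38;2;49;44;49m[48;2;46;41;46m🬎[38;2;49;44;49m[48;2;46;41;46m🬎[38;2;49;44;49m[48;2;46;41;46m🬎[0m
[38;2;43;39;43m[48;2;40;36;40m🬎[38;2;43;39;43m[48;2;40;36;40m🬎[38;2;43;39;43m[48;2;40;36;40m🬎[38;2;43;39;43m[48;2;40;36;40m🬎[38;2;43;39;43m[48;2;40;36;40m🬎[38;2;42;38;42m[48;2;147;21;42m🬝[38;2;43;39;43m[48;2;140;20;40m🬎[38;2;43;39;43m[48;2;40;36;40m🬎[38;2;43;39;43m[48;2;40;36;40m🬎[38;2;43;39;43m[48;2;40;36;40m🬎[38;2;43;39;43m[48;2;40;36;40m🬎[38;2;43;39;43m[48;2;40;36;40m🬎[0m
[38;2;37;34;38m[48;2;34;31;35m🬎[38;2;37;34;38m[48;2;34;31;35m🬎[38;2;37;34;38m[48;2;34;31;35m🬎[38;2;36;33;37m[48;2;140;20;40m🬝[38;2;155;50;68m[48;2;57;15;23m🬅[38;2;72;10;20m[48;2;33;15;19m🬀[38;2;37;4;10m[48;2;34;31;35m🬎[38;2;103;14;29m[48;2;33;17;22m🬨[38;2;72;27;37m[48;2;196;80;99m🬬[38;2;37;34;38m[48;2;34;31;35m🬎[38;2;37;34;38m[48;2;34;31;35m🬎[38;2;37;34;38m[48;2;34;31;35m🬎[0m
[38;2;31;29;32m[48;2;28;26;29m🬎[38;2;31;29;32m[48;2;28;26;29m🬎[38;2;31;29;32m[48;2;28;26;29m🬎[38;2;129;21;39m[48;2;30;28;31m▐[38;2;56;7;15m[48;2;131;22;40m🬉[38;2;31;29;32m[48;2;28;26;29m🬎[38;2;31;29;32m[48;2;28;26;29m🬎[38;2;41;23;28m[48;2;154;22;44m🬕[38;2;185;56;77m[48;2;112;16;32m🬄[38;2;31;29;32m[48;2;28;26;29m🬎[38;2;31;29;32m[48;2;28;26;29m🬎[38;2;31;29;32m[48;2;28;26;29m🬎[0m
[38;2;25;24;27m[48;2;22;21;24m🬎[38;2;25;24;27m[48;2;22;21;24m🬎[38;2;25;24;27m[48;2;22;21;24m🬎[38;2;74;10;21m[48;2;23;22;25m🬁[38;2;108;15;31m[48;2;38;11;16m🬊[38;2;131;20;38m[48;2;47;6;13m🬎[38;2;138;19;39m[48;2;49;6;14m🬎[38;2;126;20;37m[48;2;44;6;12m🬆[38;2;89;13;25m[48;2;26;14;18m🬀[38;2;25;24;27m[48;2;22;21;24m🬎[38;2;25;24;27m[48;2;22;21;24m🬎[38;2;25;24;27m[48;2;22;21;24m🬎[0m
[38;2;20;20;22m[48;2;17;17;19m🬂[38;2;20;20;22m[48;2;17;17;19m🬂[38;2;20;20;22m[48;2;17;17;19m🬂[38;2;20;20;22m[48;2;17;17;19m🬂[38;2;20;20;22m[48;2;17;17;19m🬂[38;2;18;18;20m[48;2;32;4;9m🬺[38;2;32;4;9m[48;2;17;17;19m🬂[38;2;20;20;22m[48;2;17;17;19m🬂[38;2;20;20;22m[48;2;17;17;19m🬂[38;2;20;20;22m[48;2;17;17;19m🬂[38;2;20;20;22m[48;2;17;17;19m🬂[38;2;20;20;22m[48;2;17;17;19m🬂[0m
</frame>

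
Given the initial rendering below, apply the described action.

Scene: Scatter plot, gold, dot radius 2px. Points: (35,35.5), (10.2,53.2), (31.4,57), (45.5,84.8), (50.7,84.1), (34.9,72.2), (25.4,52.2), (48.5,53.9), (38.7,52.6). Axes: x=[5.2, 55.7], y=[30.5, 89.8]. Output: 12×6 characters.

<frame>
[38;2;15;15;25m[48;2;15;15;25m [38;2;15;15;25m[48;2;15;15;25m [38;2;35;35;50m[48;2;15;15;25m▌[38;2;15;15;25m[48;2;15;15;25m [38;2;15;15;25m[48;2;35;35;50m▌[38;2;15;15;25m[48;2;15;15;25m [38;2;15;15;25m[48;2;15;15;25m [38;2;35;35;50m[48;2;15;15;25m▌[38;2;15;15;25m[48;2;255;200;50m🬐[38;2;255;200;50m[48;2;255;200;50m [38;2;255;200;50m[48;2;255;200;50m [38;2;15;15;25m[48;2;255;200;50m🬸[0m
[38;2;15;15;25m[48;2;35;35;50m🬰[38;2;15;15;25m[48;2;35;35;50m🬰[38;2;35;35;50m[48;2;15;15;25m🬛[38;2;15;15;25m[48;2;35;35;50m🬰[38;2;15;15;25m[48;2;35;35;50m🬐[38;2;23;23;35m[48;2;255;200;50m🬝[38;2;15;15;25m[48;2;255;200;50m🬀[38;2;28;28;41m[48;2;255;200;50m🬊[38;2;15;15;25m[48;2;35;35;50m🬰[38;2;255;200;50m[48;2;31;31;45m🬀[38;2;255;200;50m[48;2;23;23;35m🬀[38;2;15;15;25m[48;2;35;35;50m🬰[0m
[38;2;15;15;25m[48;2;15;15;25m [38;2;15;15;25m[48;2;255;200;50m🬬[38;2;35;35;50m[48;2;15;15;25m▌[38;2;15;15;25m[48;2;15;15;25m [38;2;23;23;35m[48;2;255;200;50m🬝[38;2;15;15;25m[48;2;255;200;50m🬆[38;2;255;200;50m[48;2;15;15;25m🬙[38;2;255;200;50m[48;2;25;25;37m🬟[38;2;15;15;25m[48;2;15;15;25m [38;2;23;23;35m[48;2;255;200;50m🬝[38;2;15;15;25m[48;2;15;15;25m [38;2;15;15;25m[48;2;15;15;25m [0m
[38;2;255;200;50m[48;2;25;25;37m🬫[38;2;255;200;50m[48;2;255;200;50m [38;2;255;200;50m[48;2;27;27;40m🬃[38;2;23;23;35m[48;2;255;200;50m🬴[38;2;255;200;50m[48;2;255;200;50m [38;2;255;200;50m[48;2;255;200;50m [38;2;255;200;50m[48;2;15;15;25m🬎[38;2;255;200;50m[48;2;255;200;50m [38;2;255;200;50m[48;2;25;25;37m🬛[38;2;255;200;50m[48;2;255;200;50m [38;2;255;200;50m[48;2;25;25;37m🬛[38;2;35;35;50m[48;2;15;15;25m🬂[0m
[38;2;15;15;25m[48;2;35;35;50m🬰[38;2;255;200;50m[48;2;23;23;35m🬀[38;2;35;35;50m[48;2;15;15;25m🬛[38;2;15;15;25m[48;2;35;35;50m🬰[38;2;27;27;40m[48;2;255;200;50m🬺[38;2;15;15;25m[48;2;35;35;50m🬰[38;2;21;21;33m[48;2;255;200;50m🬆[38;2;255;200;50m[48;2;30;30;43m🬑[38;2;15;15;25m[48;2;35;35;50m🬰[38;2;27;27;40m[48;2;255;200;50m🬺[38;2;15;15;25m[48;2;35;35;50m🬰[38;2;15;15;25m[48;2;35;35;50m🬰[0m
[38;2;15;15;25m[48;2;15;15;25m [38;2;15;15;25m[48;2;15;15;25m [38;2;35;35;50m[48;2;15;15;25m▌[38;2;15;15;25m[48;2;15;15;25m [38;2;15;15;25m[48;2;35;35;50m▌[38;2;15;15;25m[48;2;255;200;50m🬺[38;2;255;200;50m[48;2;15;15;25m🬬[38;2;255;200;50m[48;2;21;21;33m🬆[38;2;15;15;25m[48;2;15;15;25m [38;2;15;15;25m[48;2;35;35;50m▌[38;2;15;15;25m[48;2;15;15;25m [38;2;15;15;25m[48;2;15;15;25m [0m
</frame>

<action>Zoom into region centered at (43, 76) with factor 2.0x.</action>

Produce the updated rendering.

<frame>
[38;2;15;15;25m[48;2;15;15;25m [38;2;15;15;25m[48;2;15;15;25m [38;2;35;35;50m[48;2;15;15;25m▌[38;2;15;15;25m[48;2;15;15;25m [38;2;15;15;25m[48;2;35;35;50m▌[38;2;15;15;25m[48;2;15;15;25m [38;2;15;15;25m[48;2;255;200;50m🬆[38;2;23;23;35m[48;2;255;200;50m🬬[38;2;15;15;25m[48;2;255;200;50m🬝[38;2;28;28;41m[48;2;255;200;50m🬊[38;2;15;15;25m[48;2;15;15;25m [38;2;15;15;25m[48;2;15;15;25m [0m
[38;2;15;15;25m[48;2;35;35;50m🬰[38;2;15;15;25m[48;2;35;35;50m🬰[38;2;35;35;50m[48;2;15;15;25m🬛[38;2;15;15;25m[48;2;35;35;50m🬰[38;2;15;15;25m[48;2;35;35;50m🬐[38;2;23;23;35m[48;2;255;200;50m🬺[38;2;255;200;50m[48;2;15;15;25m🬬[38;2;255;200;50m[48;2;28;28;41m🬆[38;2;255;200;50m[48;2;21;21;33m🬊[38;2;255;200;50m[48;2;35;35;50m🬝[38;2;255;200;50m[48;2;23;23;35m🬀[38;2;15;15;25m[48;2;35;35;50m🬰[0m
[38;2;15;15;25m[48;2;15;15;25m [38;2;15;15;25m[48;2;15;15;25m [38;2;23;23;35m[48;2;255;200;50m🬬[38;2;15;15;25m[48;2;15;15;25m [38;2;15;15;25m[48;2;35;35;50m▌[38;2;15;15;25m[48;2;15;15;25m [38;2;15;15;25m[48;2;15;15;25m [38;2;35;35;50m[48;2;15;15;25m▌[38;2;15;15;25m[48;2;15;15;25m [38;2;15;15;25m[48;2;35;35;50m▌[38;2;15;15;25m[48;2;15;15;25m [38;2;15;15;25m[48;2;15;15;25m [0m
[38;2;35;35;50m[48;2;15;15;25m🬂[38;2;255;200;50m[48;2;25;25;37m🬫[38;2;255;200;50m[48;2;255;200;50m [38;2;255;200;50m[48;2;23;23;35m🬃[38;2;35;35;50m[48;2;15;15;25m🬨[38;2;35;35;50m[48;2;15;15;25m🬂[38;2;35;35;50m[48;2;15;15;25m🬂[38;2;35;35;50m[48;2;15;15;25m🬕[38;2;35;35;50m[48;2;15;15;25m🬂[38;2;35;35;50m[48;2;15;15;25m🬨[38;2;35;35;50m[48;2;15;15;25m🬂[38;2;35;35;50m[48;2;15;15;25m🬂[0m
[38;2;15;15;25m[48;2;35;35;50m🬰[38;2;15;15;25m[48;2;35;35;50m🬰[38;2;255;200;50m[48;2;27;27;40m🬀[38;2;15;15;25m[48;2;35;35;50m🬰[38;2;15;15;25m[48;2;35;35;50m🬐[38;2;15;15;25m[48;2;35;35;50m🬰[38;2;15;15;25m[48;2;35;35;50m🬰[38;2;35;35;50m[48;2;15;15;25m🬛[38;2;15;15;25m[48;2;35;35;50m🬰[38;2;15;15;25m[48;2;35;35;50m🬐[38;2;15;15;25m[48;2;35;35;50m🬰[38;2;15;15;25m[48;2;35;35;50m🬰[0m
[38;2;15;15;25m[48;2;15;15;25m [38;2;15;15;25m[48;2;15;15;25m [38;2;35;35;50m[48;2;15;15;25m▌[38;2;15;15;25m[48;2;15;15;25m [38;2;15;15;25m[48;2;35;35;50m▌[38;2;15;15;25m[48;2;15;15;25m [38;2;15;15;25m[48;2;15;15;25m [38;2;35;35;50m[48;2;15;15;25m▌[38;2;15;15;25m[48;2;15;15;25m [38;2;15;15;25m[48;2;35;35;50m▌[38;2;15;15;25m[48;2;15;15;25m [38;2;15;15;25m[48;2;15;15;25m [0m
</frame>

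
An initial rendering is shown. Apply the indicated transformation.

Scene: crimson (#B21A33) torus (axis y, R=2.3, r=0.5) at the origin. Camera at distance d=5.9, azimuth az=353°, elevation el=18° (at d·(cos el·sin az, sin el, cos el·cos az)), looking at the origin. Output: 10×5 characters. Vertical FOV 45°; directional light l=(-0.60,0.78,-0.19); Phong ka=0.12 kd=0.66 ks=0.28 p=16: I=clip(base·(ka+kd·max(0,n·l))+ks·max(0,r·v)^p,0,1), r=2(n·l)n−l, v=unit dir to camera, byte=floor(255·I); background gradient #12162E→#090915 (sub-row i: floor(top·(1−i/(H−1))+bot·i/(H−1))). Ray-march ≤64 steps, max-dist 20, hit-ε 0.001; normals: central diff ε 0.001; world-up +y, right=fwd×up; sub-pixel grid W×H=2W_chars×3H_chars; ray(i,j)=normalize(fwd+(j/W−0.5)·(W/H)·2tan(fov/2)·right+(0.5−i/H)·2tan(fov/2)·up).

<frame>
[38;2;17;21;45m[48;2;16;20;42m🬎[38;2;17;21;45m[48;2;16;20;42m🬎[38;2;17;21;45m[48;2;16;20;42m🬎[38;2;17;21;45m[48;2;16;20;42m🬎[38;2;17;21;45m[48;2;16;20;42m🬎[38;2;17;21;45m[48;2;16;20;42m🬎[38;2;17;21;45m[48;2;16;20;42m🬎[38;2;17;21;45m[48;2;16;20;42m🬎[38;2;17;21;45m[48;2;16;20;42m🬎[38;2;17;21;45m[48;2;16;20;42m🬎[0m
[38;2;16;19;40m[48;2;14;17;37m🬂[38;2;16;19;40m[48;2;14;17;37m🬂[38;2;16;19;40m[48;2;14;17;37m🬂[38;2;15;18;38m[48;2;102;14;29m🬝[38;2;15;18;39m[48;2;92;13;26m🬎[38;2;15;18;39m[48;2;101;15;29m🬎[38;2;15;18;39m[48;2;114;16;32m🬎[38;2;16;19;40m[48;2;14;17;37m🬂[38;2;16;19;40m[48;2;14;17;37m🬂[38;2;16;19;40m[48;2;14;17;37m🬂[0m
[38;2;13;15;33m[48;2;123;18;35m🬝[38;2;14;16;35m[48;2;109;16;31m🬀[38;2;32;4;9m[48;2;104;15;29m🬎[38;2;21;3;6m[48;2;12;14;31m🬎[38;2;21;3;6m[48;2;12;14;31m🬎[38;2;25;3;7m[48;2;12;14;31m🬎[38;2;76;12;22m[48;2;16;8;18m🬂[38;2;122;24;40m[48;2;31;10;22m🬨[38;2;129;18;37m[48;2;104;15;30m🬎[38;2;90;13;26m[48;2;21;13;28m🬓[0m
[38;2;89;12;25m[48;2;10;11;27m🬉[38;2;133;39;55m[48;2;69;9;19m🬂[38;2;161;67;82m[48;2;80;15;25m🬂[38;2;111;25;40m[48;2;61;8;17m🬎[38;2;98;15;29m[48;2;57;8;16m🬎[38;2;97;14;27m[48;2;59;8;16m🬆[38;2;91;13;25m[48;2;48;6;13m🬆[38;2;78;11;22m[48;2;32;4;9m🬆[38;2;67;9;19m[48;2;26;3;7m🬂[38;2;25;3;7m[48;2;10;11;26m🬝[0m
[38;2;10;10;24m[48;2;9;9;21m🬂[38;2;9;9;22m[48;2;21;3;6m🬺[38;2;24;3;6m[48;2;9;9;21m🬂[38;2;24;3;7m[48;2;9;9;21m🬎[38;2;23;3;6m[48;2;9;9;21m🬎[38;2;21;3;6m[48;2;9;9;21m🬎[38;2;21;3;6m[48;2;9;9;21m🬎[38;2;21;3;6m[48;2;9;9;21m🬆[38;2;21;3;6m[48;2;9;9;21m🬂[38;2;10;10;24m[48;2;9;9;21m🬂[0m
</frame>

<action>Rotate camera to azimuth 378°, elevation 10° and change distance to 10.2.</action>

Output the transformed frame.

<frame>
[38;2;17;21;45m[48;2;16;20;42m🬎[38;2;17;21;45m[48;2;16;20;42m🬎[38;2;17;21;45m[48;2;16;20;42m🬎[38;2;17;21;45m[48;2;16;20;42m🬎[38;2;17;21;45m[48;2;16;20;42m🬎[38;2;17;21;45m[48;2;16;20;42m🬎[38;2;17;21;45m[48;2;16;20;42m🬎[38;2;17;21;45m[48;2;16;20;42m🬎[38;2;17;21;45m[48;2;16;20;42m🬎[38;2;17;21;45m[48;2;16;20;42m🬎[0m
[38;2;16;19;40m[48;2;14;17;37m🬂[38;2;16;19;40m[48;2;14;17;37m🬂[38;2;16;19;40m[48;2;14;17;37m🬂[38;2;16;19;40m[48;2;14;17;37m🬂[38;2;16;19;40m[48;2;14;17;37m🬂[38;2;16;19;40m[48;2;14;17;37m🬂[38;2;16;19;40m[48;2;14;17;37m🬂[38;2;16;19;40m[48;2;14;17;37m🬂[38;2;16;19;40m[48;2;14;17;37m🬂[38;2;16;19;40m[48;2;14;17;37m🬂[0m
[38;2;13;15;34m[48;2;12;14;31m🬎[38;2;13;15;34m[48;2;12;14;31m🬎[38;2;13;15;33m[48;2;51;7;14m🬝[38;2;30;9;21m[48;2;115;17;33m🬸[38;2;14;16;35m[48;2;32;4;9m🬂[38;2;14;16;35m[48;2;25;3;7m🬂[38;2;23;9;19m[48;2;101;15;30m🬴[38;2;98;14;28m[48;2;16;10;23m🬃[38;2;13;15;34m[48;2;12;14;31m🬎[38;2;13;15;34m[48;2;12;14;31m🬎[0m
[38;2;11;12;28m[48;2;10;11;26m🬎[38;2;11;12;28m[48;2;10;11;26m🬎[38;2;11;12;28m[48;2;10;11;26m🬎[38;2;21;3;6m[48;2;10;11;27m🬂[38;2;21;3;6m[48;2;10;11;27m🬂[38;2;21;3;6m[48;2;10;11;27m🬂[38;2;21;3;6m[48;2;10;11;27m🬂[38;2;21;3;6m[48;2;10;11;27m🬀[38;2;11;12;28m[48;2;10;11;26m🬎[38;2;11;12;28m[48;2;10;11;26m🬎[0m
[38;2;10;10;24m[48;2;9;9;21m🬂[38;2;10;10;24m[48;2;9;9;21m🬂[38;2;10;10;24m[48;2;9;9;21m🬂[38;2;10;10;24m[48;2;9;9;21m🬂[38;2;10;10;24m[48;2;9;9;21m🬂[38;2;10;10;24m[48;2;9;9;21m🬂[38;2;10;10;24m[48;2;9;9;21m🬂[38;2;10;10;24m[48;2;9;9;21m🬂[38;2;10;10;24m[48;2;9;9;21m🬂[38;2;10;10;24m[48;2;9;9;21m🬂[0m
</frame>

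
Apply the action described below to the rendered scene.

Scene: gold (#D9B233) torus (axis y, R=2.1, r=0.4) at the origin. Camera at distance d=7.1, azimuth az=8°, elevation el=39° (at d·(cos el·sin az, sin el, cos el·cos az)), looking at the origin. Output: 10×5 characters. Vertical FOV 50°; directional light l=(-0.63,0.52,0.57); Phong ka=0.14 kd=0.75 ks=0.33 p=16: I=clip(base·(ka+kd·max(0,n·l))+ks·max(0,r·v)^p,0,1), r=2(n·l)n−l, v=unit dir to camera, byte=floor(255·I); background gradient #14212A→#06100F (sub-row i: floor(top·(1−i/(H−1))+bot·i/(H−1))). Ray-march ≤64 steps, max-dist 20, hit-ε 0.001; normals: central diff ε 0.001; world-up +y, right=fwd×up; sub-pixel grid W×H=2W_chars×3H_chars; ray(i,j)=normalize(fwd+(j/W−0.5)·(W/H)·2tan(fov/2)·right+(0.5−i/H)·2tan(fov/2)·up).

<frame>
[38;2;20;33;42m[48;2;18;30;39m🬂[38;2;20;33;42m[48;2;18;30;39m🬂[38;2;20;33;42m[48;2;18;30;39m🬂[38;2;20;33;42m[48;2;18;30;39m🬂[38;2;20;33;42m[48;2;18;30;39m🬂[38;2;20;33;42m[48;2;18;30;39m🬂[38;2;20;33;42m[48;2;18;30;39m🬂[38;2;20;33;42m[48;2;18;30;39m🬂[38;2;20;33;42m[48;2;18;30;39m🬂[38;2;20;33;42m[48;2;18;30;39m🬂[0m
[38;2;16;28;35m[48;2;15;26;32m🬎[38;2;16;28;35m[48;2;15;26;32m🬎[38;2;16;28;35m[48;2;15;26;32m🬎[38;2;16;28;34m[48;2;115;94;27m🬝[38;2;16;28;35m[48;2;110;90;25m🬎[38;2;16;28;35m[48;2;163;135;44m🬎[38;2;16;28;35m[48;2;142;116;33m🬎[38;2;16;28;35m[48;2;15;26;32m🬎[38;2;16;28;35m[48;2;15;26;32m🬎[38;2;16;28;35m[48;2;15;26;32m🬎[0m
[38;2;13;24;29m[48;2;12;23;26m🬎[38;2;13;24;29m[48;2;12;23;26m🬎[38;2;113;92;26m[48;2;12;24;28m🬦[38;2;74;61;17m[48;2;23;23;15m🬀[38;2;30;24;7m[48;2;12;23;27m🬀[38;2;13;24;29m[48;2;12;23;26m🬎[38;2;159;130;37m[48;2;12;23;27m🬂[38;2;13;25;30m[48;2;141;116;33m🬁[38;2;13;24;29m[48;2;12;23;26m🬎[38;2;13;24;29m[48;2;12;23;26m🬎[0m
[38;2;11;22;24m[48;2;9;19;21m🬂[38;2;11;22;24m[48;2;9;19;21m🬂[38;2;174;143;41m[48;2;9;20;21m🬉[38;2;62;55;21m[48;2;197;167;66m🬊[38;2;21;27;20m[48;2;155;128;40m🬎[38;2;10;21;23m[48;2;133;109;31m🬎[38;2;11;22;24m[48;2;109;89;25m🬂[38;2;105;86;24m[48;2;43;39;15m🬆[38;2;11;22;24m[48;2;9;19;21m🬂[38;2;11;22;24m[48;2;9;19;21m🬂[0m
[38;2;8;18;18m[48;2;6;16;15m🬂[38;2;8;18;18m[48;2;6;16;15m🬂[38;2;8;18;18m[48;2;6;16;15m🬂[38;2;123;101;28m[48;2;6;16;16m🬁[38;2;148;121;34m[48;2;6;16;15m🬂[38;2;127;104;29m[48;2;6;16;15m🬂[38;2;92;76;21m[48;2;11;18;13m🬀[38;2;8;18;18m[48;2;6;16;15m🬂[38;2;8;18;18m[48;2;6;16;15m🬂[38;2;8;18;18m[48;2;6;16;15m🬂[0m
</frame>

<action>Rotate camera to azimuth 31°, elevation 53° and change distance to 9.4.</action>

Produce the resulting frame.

<frame>
[38;2;20;33;42m[48;2;18;30;39m🬂[38;2;20;33;42m[48;2;18;30;39m🬂[38;2;20;33;42m[48;2;18;30;39m🬂[38;2;20;33;42m[48;2;18;30;39m🬂[38;2;20;33;42m[48;2;18;30;39m🬂[38;2;20;33;42m[48;2;18;30;39m🬂[38;2;20;33;42m[48;2;18;30;39m🬂[38;2;20;33;42m[48;2;18;30;39m🬂[38;2;20;33;42m[48;2;18;30;39m🬂[38;2;20;33;42m[48;2;18;30;39m🬂[0m
[38;2;16;28;35m[48;2;15;26;32m🬎[38;2;16;28;35m[48;2;15;26;32m🬎[38;2;16;28;35m[48;2;15;26;32m🬎[38;2;16;28;35m[48;2;15;26;32m🬎[38;2;16;28;35m[48;2;97;80;22m🬎[38;2;16;28;35m[48;2;124;102;30m🬎[38;2;119;98;28m[48;2;16;28;34m🬏[38;2;16;28;35m[48;2;15;26;32m🬎[38;2;16;28;35m[48;2;15;26;32m🬎[38;2;16;28;35m[48;2;15;26;32m🬎[0m
[38;2;13;24;29m[48;2;12;23;26m🬎[38;2;13;24;29m[48;2;12;23;26m🬎[38;2;13;24;29m[48;2;12;23;26m🬎[38;2;37;33;15m[48;2;166;136;40m🬨[38;2;30;24;7m[48;2;12;23;27m🬀[38;2;13;24;29m[48;2;12;23;26m🬎[38;2;169;138;39m[48;2;12;23;27m🬨[38;2;51;41;11m[48;2;12;24;28m🬓[38;2;13;24;29m[48;2;12;23;26m🬎[38;2;13;24;29m[48;2;12;23;26m🬎[0m
[38;2;11;22;24m[48;2;9;19;21m🬂[38;2;11;22;24m[48;2;9;19;21m🬂[38;2;11;22;24m[48;2;9;19;21m🬂[38;2;204;173;70m[48;2;27;31;20m🬈[38;2;30;33;21m[48;2;125;103;29m🬊[38;2;10;21;23m[48;2;103;84;24m🬆[38;2;123;101;29m[48;2;27;28;15m🬅[38;2;30;24;7m[48;2;9;20;21m🬀[38;2;11;22;24m[48;2;9;19;21m🬂[38;2;11;22;24m[48;2;9;19;21m🬂[0m
[38;2;8;18;18m[48;2;6;16;15m🬂[38;2;8;18;18m[48;2;6;16;15m🬂[38;2;8;18;18m[48;2;6;16;15m🬂[38;2;8;18;18m[48;2;6;16;15m🬂[38;2;8;18;18m[48;2;6;16;15m🬂[38;2;8;18;18m[48;2;6;16;15m🬂[38;2;8;18;18m[48;2;6;16;15m🬂[38;2;8;18;18m[48;2;6;16;15m🬂[38;2;8;18;18m[48;2;6;16;15m🬂[38;2;8;18;18m[48;2;6;16;15m🬂[0m
</frame>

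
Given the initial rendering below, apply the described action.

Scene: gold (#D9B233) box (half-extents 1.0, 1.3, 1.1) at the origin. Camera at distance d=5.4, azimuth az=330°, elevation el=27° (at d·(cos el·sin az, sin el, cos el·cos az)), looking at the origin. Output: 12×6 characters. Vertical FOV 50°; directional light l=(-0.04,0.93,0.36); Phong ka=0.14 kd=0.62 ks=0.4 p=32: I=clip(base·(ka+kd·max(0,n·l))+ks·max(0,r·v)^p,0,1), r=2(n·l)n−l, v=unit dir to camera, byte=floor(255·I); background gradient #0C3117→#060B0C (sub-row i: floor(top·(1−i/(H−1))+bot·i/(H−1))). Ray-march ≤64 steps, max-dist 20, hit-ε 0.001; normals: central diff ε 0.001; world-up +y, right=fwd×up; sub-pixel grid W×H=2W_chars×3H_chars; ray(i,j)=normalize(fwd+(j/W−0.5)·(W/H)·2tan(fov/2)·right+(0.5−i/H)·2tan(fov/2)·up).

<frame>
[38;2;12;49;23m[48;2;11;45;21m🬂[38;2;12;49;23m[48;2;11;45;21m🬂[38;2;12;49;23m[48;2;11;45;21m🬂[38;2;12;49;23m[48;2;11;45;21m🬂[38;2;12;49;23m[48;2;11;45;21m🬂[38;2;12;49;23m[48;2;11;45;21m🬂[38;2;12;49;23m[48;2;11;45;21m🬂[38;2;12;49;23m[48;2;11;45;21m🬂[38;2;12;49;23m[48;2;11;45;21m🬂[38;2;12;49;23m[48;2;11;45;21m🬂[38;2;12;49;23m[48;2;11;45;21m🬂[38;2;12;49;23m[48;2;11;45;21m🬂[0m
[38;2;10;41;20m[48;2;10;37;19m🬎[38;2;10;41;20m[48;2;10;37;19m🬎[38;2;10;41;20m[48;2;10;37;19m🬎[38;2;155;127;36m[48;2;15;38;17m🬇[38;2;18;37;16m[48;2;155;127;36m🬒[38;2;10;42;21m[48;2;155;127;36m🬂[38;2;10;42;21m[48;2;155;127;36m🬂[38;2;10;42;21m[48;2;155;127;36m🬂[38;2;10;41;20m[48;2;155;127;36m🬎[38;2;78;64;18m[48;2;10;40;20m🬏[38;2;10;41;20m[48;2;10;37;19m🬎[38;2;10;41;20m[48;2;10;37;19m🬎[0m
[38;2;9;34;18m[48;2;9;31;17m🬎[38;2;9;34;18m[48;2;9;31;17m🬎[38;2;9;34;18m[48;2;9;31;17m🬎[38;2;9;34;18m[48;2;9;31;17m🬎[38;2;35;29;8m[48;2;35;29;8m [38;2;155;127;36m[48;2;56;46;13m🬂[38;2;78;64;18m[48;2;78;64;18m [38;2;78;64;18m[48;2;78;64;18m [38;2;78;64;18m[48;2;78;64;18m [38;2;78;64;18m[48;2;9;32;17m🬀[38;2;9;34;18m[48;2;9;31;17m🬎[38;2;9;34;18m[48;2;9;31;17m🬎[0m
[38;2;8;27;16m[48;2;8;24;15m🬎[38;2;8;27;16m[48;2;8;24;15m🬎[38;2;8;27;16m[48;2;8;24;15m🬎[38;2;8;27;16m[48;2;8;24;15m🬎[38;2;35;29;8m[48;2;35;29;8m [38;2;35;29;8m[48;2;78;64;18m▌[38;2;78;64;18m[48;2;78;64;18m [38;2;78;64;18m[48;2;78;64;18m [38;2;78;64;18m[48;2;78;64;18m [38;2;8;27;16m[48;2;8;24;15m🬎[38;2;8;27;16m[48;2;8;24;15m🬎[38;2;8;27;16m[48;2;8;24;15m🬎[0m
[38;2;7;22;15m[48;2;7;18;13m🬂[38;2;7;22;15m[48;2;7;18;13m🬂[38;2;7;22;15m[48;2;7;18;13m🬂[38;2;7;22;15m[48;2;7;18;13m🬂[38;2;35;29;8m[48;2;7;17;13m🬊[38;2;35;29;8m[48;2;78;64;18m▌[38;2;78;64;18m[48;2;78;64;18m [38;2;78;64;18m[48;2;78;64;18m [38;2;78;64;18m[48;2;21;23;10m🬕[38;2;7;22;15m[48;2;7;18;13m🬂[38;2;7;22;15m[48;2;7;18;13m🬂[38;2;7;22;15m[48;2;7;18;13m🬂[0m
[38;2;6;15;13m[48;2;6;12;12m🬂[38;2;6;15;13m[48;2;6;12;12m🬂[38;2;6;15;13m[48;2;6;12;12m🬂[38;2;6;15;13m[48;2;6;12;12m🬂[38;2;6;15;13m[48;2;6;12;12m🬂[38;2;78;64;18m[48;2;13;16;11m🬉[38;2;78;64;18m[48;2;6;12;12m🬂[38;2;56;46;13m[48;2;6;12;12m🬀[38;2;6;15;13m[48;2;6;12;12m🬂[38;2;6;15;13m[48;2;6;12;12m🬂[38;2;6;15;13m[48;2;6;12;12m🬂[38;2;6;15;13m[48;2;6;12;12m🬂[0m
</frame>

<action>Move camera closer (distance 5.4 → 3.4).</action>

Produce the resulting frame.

<frame>
[38;2;12;49;23m[48;2;11;45;21m🬂[38;2;12;49;23m[48;2;11;45;21m🬂[38;2;23;39;15m[48;2;155;127;36m🬰[38;2;19;42;18m[48;2;155;127;36m🬒[38;2;12;49;23m[48;2;155;127;36m🬂[38;2;12;49;23m[48;2;155;127;36m🬂[38;2;12;49;23m[48;2;155;127;36m🬂[38;2;12;49;23m[48;2;155;127;36m🬂[38;2;45;56;20m[48;2;155;127;36m🬰[38;2;45;56;20m[48;2;155;127;36m🬰[38;2;11;47;22m[48;2;78;64;18m🬎[38;2;11;47;22m[48;2;78;64;18m🬎[0m
[38;2;10;41;20m[48;2;10;37;19m🬎[38;2;10;41;20m[48;2;10;37;19m🬎[38;2;35;29;8m[48;2;10;38;19m🬨[38;2;35;29;8m[48;2;35;29;8m [38;2;78;64;18m[48;2;36;29;8m▐[38;2;78;64;18m[48;2;78;64;18m [38;2;78;64;18m[48;2;78;64;18m [38;2;78;64;18m[48;2;78;64;18m [38;2;78;64;18m[48;2;78;64;18m [38;2;78;64;18m[48;2;78;64;18m [38;2;78;64;18m[48;2;78;64;18m [38;2;78;64;18m[48;2;10;39;20m▌[0m
[38;2;9;34;18m[48;2;9;31;17m🬎[38;2;9;34;18m[48;2;9;31;17m🬎[38;2;9;33;18m[48;2;35;29;8m▌[38;2;35;29;8m[48;2;35;29;8m [38;2;35;29;8m[48;2;78;64;18m▌[38;2;78;64;18m[48;2;78;64;18m [38;2;78;64;18m[48;2;78;64;18m [38;2;78;64;18m[48;2;78;64;18m [38;2;78;64;18m[48;2;78;64;18m [38;2;78;64;18m[48;2;78;64;18m [38;2;78;64;18m[48;2;78;64;18m [38;2;78;64;18m[48;2;9;32;17m🬀[0m
[38;2;8;27;16m[48;2;8;24;15m🬎[38;2;8;27;16m[48;2;8;24;15m🬎[38;2;8;27;16m[48;2;8;24;15m🬎[38;2;35;29;8m[48;2;35;29;8m [38;2;35;29;8m[48;2;78;64;18m▌[38;2;78;64;18m[48;2;78;64;18m [38;2;78;64;18m[48;2;78;64;18m [38;2;78;64;18m[48;2;78;64;18m [38;2;78;64;18m[48;2;78;64;18m [38;2;78;64;18m[48;2;78;64;18m [38;2;78;64;18m[48;2;8;24;15m🬝[38;2;8;27;16m[48;2;8;24;15m🬎[0m
[38;2;7;22;15m[48;2;7;18;13m🬂[38;2;7;22;15m[48;2;7;18;13m🬂[38;2;7;22;15m[48;2;7;18;13m🬂[38;2;35;29;8m[48;2;7;17;13m🬬[38;2;35;29;8m[48;2;78;64;18m🬲[38;2;78;64;18m[48;2;78;64;18m [38;2;78;64;18m[48;2;78;64;18m [38;2;78;64;18m[48;2;78;64;18m [38;2;78;64;18m[48;2;78;64;18m [38;2;78;64;18m[48;2;78;64;18m [38;2;78;64;18m[48;2;7;19;14m▌[38;2;7;22;15m[48;2;7;18;13m🬂[0m
[38;2;6;15;13m[48;2;6;12;12m🬂[38;2;6;15;13m[48;2;6;12;12m🬂[38;2;6;15;13m[48;2;6;12;12m🬂[38;2;35;29;8m[48;2;6;12;12m🬁[38;2;35;29;8m[48;2;35;29;8m [38;2;78;64;18m[48;2;78;64;18m [38;2;78;64;18m[48;2;78;64;18m [38;2;78;64;18m[48;2;78;64;18m [38;2;78;64;18m[48;2;78;64;18m [38;2;78;64;18m[48;2;6;11;12m🬝[38;2;6;15;13m[48;2;6;12;12m🬂[38;2;6;15;13m[48;2;6;12;12m🬂[0m
</frame>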